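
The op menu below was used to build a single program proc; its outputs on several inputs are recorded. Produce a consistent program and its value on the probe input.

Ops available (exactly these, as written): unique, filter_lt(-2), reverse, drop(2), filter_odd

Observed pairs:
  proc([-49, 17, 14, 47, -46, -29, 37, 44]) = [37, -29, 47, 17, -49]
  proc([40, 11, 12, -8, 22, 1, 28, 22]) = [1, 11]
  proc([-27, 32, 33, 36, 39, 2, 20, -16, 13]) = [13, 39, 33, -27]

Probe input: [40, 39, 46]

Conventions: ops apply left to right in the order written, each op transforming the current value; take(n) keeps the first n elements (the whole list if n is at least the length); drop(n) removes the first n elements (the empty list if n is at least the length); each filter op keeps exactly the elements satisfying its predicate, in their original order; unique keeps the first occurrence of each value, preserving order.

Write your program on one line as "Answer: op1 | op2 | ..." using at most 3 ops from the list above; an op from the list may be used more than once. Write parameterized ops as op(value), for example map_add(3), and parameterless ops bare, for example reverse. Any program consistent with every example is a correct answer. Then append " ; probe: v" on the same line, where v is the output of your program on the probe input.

unique | filter_odd | reverse ; probe: [39]

Check, running the answer program on each example:
  [-49, 17, 14, 47, -46, -29, 37, 44] -> [-49, 17, 14, 47, -46, -29, 37, 44] -> [-49, 17, 47, -29, 37] -> [37, -29, 47, 17, -49]
  [40, 11, 12, -8, 22, 1, 28, 22] -> [40, 11, 12, -8, 22, 1, 28] -> [11, 1] -> [1, 11]
  [-27, 32, 33, 36, 39, 2, 20, -16, 13] -> [-27, 32, 33, 36, 39, 2, 20, -16, 13] -> [-27, 33, 39, 13] -> [13, 39, 33, -27]
  probe: [40, 39, 46] -> [40, 39, 46] -> [39] -> [39]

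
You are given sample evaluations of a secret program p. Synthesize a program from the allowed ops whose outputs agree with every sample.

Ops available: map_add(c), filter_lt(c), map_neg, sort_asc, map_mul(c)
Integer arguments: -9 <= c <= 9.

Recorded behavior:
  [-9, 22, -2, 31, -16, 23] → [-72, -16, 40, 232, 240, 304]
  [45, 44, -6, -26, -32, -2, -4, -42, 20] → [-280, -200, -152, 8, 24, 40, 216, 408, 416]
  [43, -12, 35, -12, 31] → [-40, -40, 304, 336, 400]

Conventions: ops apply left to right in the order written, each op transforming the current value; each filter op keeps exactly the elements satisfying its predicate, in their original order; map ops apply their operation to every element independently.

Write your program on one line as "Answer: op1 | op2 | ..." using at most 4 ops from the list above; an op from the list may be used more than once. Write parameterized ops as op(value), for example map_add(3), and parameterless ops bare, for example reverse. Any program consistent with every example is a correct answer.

sort_asc | map_add(2) | map_add(5) | map_mul(8)

Check, running the answer program on each example:
  [-9, 22, -2, 31, -16, 23] -> [-16, -9, -2, 22, 23, 31] -> [-14, -7, 0, 24, 25, 33] -> [-9, -2, 5, 29, 30, 38] -> [-72, -16, 40, 232, 240, 304]
  [45, 44, -6, -26, -32, -2, -4, -42, 20] -> [-42, -32, -26, -6, -4, -2, 20, 44, 45] -> [-40, -30, -24, -4, -2, 0, 22, 46, 47] -> [-35, -25, -19, 1, 3, 5, 27, 51, 52] -> [-280, -200, -152, 8, 24, 40, 216, 408, 416]
  [43, -12, 35, -12, 31] -> [-12, -12, 31, 35, 43] -> [-10, -10, 33, 37, 45] -> [-5, -5, 38, 42, 50] -> [-40, -40, 304, 336, 400]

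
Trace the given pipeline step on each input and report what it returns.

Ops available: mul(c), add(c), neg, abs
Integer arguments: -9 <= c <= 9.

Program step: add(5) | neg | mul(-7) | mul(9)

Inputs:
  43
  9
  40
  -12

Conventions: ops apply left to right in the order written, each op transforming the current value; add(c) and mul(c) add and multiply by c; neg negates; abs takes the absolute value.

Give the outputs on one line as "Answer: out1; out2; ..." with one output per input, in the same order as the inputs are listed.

Execution, op by op:
  43 -> 48 -> -48 -> 336 -> 3024
  9 -> 14 -> -14 -> 98 -> 882
  40 -> 45 -> -45 -> 315 -> 2835
  -12 -> -7 -> 7 -> -49 -> -441

3024; 882; 2835; -441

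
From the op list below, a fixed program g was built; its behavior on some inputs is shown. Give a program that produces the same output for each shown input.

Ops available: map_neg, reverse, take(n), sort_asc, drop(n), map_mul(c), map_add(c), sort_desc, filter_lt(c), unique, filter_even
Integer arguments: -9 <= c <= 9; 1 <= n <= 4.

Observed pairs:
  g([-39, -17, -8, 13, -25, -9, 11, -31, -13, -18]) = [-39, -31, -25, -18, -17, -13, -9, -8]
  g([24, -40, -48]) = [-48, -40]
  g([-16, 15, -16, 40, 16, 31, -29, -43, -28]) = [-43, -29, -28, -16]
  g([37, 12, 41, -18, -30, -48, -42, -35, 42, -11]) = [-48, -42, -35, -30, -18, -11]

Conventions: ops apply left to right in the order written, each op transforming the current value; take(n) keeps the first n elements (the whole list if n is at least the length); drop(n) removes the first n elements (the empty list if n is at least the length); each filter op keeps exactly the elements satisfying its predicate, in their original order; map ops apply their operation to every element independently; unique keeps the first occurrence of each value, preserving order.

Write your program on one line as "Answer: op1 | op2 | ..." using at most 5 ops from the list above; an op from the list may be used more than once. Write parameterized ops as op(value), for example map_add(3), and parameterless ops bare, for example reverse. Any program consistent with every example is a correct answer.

sort_desc | reverse | filter_lt(-1) | unique

Check, running the answer program on each example:
  [-39, -17, -8, 13, -25, -9, 11, -31, -13, -18] -> [13, 11, -8, -9, -13, -17, -18, -25, -31, -39] -> [-39, -31, -25, -18, -17, -13, -9, -8, 11, 13] -> [-39, -31, -25, -18, -17, -13, -9, -8] -> [-39, -31, -25, -18, -17, -13, -9, -8]
  [24, -40, -48] -> [24, -40, -48] -> [-48, -40, 24] -> [-48, -40] -> [-48, -40]
  [-16, 15, -16, 40, 16, 31, -29, -43, -28] -> [40, 31, 16, 15, -16, -16, -28, -29, -43] -> [-43, -29, -28, -16, -16, 15, 16, 31, 40] -> [-43, -29, -28, -16, -16] -> [-43, -29, -28, -16]
  [37, 12, 41, -18, -30, -48, -42, -35, 42, -11] -> [42, 41, 37, 12, -11, -18, -30, -35, -42, -48] -> [-48, -42, -35, -30, -18, -11, 12, 37, 41, 42] -> [-48, -42, -35, -30, -18, -11] -> [-48, -42, -35, -30, -18, -11]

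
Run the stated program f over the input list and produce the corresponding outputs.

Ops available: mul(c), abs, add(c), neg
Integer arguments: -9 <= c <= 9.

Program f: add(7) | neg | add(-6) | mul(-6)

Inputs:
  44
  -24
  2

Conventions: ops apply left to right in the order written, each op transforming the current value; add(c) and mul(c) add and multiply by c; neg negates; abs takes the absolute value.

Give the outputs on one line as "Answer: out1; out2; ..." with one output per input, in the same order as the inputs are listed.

342; -66; 90

Execution, op by op:
  44 -> 51 -> -51 -> -57 -> 342
  -24 -> -17 -> 17 -> 11 -> -66
  2 -> 9 -> -9 -> -15 -> 90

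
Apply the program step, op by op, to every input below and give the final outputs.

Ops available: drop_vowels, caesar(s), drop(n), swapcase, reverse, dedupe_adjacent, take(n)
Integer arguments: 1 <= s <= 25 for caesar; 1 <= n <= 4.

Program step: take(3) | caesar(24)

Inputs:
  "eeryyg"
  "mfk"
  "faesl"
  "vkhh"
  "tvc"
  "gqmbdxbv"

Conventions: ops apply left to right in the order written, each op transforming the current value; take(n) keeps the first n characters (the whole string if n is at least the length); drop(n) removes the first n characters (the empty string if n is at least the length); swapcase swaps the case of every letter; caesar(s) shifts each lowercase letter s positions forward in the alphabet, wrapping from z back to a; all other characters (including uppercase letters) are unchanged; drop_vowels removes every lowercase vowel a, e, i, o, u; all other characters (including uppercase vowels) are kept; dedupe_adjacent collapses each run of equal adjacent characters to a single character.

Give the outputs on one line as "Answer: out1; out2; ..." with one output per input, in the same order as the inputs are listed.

"ccp"; "kdi"; "dyc"; "tif"; "rta"; "eok"

Execution, op by op:
  "eeryyg" -> "eer" -> "ccp"
  "mfk" -> "mfk" -> "kdi"
  "faesl" -> "fae" -> "dyc"
  "vkhh" -> "vkh" -> "tif"
  "tvc" -> "tvc" -> "rta"
  "gqmbdxbv" -> "gqm" -> "eok"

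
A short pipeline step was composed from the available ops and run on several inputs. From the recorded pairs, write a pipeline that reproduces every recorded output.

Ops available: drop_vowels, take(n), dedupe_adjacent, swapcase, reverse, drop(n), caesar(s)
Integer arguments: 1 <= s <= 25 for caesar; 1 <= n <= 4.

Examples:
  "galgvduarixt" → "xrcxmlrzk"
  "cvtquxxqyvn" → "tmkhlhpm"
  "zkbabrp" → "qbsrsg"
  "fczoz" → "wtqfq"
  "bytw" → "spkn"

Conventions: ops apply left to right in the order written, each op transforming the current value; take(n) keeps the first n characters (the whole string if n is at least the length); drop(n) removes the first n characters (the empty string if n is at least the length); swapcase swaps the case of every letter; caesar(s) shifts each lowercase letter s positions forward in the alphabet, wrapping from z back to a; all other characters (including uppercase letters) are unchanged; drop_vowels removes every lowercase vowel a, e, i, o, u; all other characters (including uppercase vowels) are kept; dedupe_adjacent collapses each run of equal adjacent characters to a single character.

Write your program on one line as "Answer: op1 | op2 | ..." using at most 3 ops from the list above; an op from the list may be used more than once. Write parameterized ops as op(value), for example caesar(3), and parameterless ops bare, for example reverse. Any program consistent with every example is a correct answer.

caesar(17) | drop_vowels

Check, running the answer program on each example:
  "galgvduarixt" -> "xrcxmulrizok" -> "xrcxmlrzk"
  "cvtquxxqyvn" -> "tmkhloohpme" -> "tmkhlhpm"
  "zkbabrp" -> "qbsrsig" -> "qbsrsg"
  "fczoz" -> "wtqfq" -> "wtqfq"
  "bytw" -> "spkn" -> "spkn"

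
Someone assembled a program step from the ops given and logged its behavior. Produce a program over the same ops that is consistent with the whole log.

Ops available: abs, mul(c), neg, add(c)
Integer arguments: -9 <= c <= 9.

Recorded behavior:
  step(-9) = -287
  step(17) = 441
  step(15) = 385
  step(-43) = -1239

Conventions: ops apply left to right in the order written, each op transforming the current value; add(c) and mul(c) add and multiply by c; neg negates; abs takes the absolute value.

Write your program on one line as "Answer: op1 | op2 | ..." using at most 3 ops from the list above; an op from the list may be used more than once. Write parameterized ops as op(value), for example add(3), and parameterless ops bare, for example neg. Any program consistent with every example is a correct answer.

mul(4) | add(-5) | mul(7)

Check, running the answer program on each example:
  -9 -> -36 -> -41 -> -287
  17 -> 68 -> 63 -> 441
  15 -> 60 -> 55 -> 385
  -43 -> -172 -> -177 -> -1239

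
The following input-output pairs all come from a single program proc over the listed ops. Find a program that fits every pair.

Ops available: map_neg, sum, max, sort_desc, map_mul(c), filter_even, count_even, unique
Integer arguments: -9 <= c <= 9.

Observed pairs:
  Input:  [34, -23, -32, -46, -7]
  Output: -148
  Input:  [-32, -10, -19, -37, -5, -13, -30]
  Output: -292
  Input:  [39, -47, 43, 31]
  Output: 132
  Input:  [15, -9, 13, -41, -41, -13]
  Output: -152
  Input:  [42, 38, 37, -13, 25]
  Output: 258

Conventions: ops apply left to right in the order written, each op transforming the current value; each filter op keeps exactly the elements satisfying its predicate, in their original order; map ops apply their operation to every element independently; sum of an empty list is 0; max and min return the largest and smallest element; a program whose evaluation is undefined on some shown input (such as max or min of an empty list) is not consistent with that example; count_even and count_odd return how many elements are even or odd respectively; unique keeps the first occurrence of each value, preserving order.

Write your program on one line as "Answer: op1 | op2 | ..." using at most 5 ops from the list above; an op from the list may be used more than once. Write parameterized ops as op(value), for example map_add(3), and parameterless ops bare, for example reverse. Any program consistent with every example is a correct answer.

sort_desc | map_neg | map_mul(2) | map_neg | sum

Check, running the answer program on each example:
  [34, -23, -32, -46, -7] -> [34, -7, -23, -32, -46] -> [-34, 7, 23, 32, 46] -> [-68, 14, 46, 64, 92] -> [68, -14, -46, -64, -92] -> -148
  [-32, -10, -19, -37, -5, -13, -30] -> [-5, -10, -13, -19, -30, -32, -37] -> [5, 10, 13, 19, 30, 32, 37] -> [10, 20, 26, 38, 60, 64, 74] -> [-10, -20, -26, -38, -60, -64, -74] -> -292
  [39, -47, 43, 31] -> [43, 39, 31, -47] -> [-43, -39, -31, 47] -> [-86, -78, -62, 94] -> [86, 78, 62, -94] -> 132
  [15, -9, 13, -41, -41, -13] -> [15, 13, -9, -13, -41, -41] -> [-15, -13, 9, 13, 41, 41] -> [-30, -26, 18, 26, 82, 82] -> [30, 26, -18, -26, -82, -82] -> -152
  [42, 38, 37, -13, 25] -> [42, 38, 37, 25, -13] -> [-42, -38, -37, -25, 13] -> [-84, -76, -74, -50, 26] -> [84, 76, 74, 50, -26] -> 258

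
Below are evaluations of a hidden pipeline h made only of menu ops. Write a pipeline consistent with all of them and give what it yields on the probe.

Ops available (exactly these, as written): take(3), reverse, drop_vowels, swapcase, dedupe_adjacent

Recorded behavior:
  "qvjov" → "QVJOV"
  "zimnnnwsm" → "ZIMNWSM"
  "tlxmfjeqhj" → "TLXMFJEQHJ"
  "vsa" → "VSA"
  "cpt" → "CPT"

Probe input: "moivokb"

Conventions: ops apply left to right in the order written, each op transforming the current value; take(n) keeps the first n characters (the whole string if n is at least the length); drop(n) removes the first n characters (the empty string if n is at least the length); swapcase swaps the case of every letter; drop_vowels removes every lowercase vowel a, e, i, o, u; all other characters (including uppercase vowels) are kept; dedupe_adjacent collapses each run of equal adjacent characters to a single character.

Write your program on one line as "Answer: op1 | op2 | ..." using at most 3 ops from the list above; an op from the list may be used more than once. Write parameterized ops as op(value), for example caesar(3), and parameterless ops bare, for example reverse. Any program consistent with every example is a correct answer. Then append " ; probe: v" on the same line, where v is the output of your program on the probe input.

swapcase | dedupe_adjacent ; probe: "MOIVOKB"

Check, running the answer program on each example:
  "qvjov" -> "QVJOV" -> "QVJOV"
  "zimnnnwsm" -> "ZIMNNNWSM" -> "ZIMNWSM"
  "tlxmfjeqhj" -> "TLXMFJEQHJ" -> "TLXMFJEQHJ"
  "vsa" -> "VSA" -> "VSA"
  "cpt" -> "CPT" -> "CPT"
  probe: "moivokb" -> "MOIVOKB" -> "MOIVOKB"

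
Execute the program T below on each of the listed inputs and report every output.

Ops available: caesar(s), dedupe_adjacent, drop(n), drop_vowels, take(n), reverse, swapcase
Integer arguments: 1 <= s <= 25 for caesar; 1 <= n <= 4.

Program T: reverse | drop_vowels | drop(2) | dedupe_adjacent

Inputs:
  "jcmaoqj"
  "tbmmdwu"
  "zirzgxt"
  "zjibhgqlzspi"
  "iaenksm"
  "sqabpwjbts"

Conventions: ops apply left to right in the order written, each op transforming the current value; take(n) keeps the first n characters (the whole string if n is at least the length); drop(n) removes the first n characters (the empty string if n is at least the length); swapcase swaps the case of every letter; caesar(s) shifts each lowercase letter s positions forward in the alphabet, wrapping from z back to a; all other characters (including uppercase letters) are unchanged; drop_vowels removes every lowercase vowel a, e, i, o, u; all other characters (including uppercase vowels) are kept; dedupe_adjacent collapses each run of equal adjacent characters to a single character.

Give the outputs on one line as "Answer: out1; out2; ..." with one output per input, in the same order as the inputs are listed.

Execution, op by op:
  "jcmaoqj" -> "jqoamcj" -> "jqmcj" -> "mcj" -> "mcj"
  "tbmmdwu" -> "uwdmmbt" -> "wdmmbt" -> "mmbt" -> "mbt"
  "zirzgxt" -> "txgzriz" -> "txgzrz" -> "gzrz" -> "gzrz"
  "zjibhgqlzspi" -> "ipszlqghbijz" -> "pszlqghbjz" -> "zlqghbjz" -> "zlqghbjz"
  "iaenksm" -> "mskneai" -> "mskn" -> "kn" -> "kn"
  "sqabpwjbts" -> "stbjwpbaqs" -> "stbjwpbqs" -> "bjwpbqs" -> "bjwpbqs"

"mcj"; "mbt"; "gzrz"; "zlqghbjz"; "kn"; "bjwpbqs"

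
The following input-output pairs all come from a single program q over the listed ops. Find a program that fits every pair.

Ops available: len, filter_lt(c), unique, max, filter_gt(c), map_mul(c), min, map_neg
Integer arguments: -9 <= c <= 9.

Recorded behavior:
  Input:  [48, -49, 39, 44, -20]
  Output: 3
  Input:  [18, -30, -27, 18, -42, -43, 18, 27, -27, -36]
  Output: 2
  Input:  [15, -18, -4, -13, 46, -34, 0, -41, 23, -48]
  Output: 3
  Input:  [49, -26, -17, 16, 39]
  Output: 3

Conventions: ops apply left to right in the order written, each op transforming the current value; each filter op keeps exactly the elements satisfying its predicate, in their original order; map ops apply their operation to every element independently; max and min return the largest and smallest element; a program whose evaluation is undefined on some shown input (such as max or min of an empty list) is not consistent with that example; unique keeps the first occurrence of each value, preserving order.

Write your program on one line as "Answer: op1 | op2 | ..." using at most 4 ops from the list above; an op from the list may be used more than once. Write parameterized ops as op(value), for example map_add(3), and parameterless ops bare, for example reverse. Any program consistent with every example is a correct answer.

map_neg | unique | filter_lt(-1) | len

Check, running the answer program on each example:
  [48, -49, 39, 44, -20] -> [-48, 49, -39, -44, 20] -> [-48, 49, -39, -44, 20] -> [-48, -39, -44] -> 3
  [18, -30, -27, 18, -42, -43, 18, 27, -27, -36] -> [-18, 30, 27, -18, 42, 43, -18, -27, 27, 36] -> [-18, 30, 27, 42, 43, -27, 36] -> [-18, -27] -> 2
  [15, -18, -4, -13, 46, -34, 0, -41, 23, -48] -> [-15, 18, 4, 13, -46, 34, 0, 41, -23, 48] -> [-15, 18, 4, 13, -46, 34, 0, 41, -23, 48] -> [-15, -46, -23] -> 3
  [49, -26, -17, 16, 39] -> [-49, 26, 17, -16, -39] -> [-49, 26, 17, -16, -39] -> [-49, -16, -39] -> 3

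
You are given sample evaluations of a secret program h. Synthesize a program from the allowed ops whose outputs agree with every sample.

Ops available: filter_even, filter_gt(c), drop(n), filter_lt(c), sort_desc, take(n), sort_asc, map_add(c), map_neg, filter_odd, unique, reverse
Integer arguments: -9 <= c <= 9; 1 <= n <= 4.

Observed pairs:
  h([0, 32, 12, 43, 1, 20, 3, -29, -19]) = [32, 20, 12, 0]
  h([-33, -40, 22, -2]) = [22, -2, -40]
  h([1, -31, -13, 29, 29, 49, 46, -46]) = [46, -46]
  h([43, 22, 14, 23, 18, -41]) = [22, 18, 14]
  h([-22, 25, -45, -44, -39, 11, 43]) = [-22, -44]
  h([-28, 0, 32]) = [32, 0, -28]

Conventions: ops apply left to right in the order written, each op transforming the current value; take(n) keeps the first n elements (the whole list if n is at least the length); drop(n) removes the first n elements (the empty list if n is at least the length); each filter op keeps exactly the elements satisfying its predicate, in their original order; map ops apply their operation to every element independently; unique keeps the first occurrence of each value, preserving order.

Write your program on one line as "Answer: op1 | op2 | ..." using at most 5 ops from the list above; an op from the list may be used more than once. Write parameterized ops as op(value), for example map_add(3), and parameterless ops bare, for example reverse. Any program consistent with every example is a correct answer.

map_neg | sort_asc | filter_even | map_neg

Check, running the answer program on each example:
  [0, 32, 12, 43, 1, 20, 3, -29, -19] -> [0, -32, -12, -43, -1, -20, -3, 29, 19] -> [-43, -32, -20, -12, -3, -1, 0, 19, 29] -> [-32, -20, -12, 0] -> [32, 20, 12, 0]
  [-33, -40, 22, -2] -> [33, 40, -22, 2] -> [-22, 2, 33, 40] -> [-22, 2, 40] -> [22, -2, -40]
  [1, -31, -13, 29, 29, 49, 46, -46] -> [-1, 31, 13, -29, -29, -49, -46, 46] -> [-49, -46, -29, -29, -1, 13, 31, 46] -> [-46, 46] -> [46, -46]
  [43, 22, 14, 23, 18, -41] -> [-43, -22, -14, -23, -18, 41] -> [-43, -23, -22, -18, -14, 41] -> [-22, -18, -14] -> [22, 18, 14]
  [-22, 25, -45, -44, -39, 11, 43] -> [22, -25, 45, 44, 39, -11, -43] -> [-43, -25, -11, 22, 39, 44, 45] -> [22, 44] -> [-22, -44]
  [-28, 0, 32] -> [28, 0, -32] -> [-32, 0, 28] -> [-32, 0, 28] -> [32, 0, -28]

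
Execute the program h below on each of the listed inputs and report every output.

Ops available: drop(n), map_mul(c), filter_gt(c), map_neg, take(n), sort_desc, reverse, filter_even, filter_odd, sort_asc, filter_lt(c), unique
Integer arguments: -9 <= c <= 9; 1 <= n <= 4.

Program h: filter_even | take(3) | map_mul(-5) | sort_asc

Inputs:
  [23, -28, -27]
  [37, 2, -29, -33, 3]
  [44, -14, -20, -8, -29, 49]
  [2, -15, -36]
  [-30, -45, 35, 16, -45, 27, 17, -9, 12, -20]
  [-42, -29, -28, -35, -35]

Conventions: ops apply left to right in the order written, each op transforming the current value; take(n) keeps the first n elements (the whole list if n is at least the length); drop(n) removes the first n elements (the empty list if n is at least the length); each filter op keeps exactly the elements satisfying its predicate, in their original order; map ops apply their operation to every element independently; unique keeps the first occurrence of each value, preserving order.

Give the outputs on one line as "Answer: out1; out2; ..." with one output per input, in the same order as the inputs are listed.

Execution, op by op:
  [23, -28, -27] -> [-28] -> [-28] -> [140] -> [140]
  [37, 2, -29, -33, 3] -> [2] -> [2] -> [-10] -> [-10]
  [44, -14, -20, -8, -29, 49] -> [44, -14, -20, -8] -> [44, -14, -20] -> [-220, 70, 100] -> [-220, 70, 100]
  [2, -15, -36] -> [2, -36] -> [2, -36] -> [-10, 180] -> [-10, 180]
  [-30, -45, 35, 16, -45, 27, 17, -9, 12, -20] -> [-30, 16, 12, -20] -> [-30, 16, 12] -> [150, -80, -60] -> [-80, -60, 150]
  [-42, -29, -28, -35, -35] -> [-42, -28] -> [-42, -28] -> [210, 140] -> [140, 210]

[140]; [-10]; [-220, 70, 100]; [-10, 180]; [-80, -60, 150]; [140, 210]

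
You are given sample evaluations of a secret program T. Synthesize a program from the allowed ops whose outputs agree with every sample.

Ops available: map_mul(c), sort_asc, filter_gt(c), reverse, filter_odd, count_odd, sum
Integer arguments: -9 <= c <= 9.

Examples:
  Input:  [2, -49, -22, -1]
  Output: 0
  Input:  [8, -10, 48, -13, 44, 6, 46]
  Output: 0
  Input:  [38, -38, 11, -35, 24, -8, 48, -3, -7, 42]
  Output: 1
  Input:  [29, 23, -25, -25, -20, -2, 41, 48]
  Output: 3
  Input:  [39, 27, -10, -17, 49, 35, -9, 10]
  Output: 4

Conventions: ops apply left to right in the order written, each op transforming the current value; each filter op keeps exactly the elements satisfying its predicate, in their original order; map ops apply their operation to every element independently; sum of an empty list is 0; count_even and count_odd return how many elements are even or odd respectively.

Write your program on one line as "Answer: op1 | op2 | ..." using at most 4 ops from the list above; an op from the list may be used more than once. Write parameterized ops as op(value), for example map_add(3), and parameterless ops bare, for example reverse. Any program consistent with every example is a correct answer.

filter_odd | filter_gt(8) | reverse | count_odd

Check, running the answer program on each example:
  [2, -49, -22, -1] -> [-49, -1] -> [] -> [] -> 0
  [8, -10, 48, -13, 44, 6, 46] -> [-13] -> [] -> [] -> 0
  [38, -38, 11, -35, 24, -8, 48, -3, -7, 42] -> [11, -35, -3, -7] -> [11] -> [11] -> 1
  [29, 23, -25, -25, -20, -2, 41, 48] -> [29, 23, -25, -25, 41] -> [29, 23, 41] -> [41, 23, 29] -> 3
  [39, 27, -10, -17, 49, 35, -9, 10] -> [39, 27, -17, 49, 35, -9] -> [39, 27, 49, 35] -> [35, 49, 27, 39] -> 4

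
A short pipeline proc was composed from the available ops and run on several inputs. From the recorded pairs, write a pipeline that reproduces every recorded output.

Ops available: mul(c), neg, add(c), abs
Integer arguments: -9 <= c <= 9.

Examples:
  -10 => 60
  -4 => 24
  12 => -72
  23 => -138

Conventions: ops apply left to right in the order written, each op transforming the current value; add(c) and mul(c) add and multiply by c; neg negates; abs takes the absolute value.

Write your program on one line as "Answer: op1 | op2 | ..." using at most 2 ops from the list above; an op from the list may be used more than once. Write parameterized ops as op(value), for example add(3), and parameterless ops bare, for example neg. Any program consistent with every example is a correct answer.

neg | mul(6)

Check, running the answer program on each example:
  -10 -> 10 -> 60
  -4 -> 4 -> 24
  12 -> -12 -> -72
  23 -> -23 -> -138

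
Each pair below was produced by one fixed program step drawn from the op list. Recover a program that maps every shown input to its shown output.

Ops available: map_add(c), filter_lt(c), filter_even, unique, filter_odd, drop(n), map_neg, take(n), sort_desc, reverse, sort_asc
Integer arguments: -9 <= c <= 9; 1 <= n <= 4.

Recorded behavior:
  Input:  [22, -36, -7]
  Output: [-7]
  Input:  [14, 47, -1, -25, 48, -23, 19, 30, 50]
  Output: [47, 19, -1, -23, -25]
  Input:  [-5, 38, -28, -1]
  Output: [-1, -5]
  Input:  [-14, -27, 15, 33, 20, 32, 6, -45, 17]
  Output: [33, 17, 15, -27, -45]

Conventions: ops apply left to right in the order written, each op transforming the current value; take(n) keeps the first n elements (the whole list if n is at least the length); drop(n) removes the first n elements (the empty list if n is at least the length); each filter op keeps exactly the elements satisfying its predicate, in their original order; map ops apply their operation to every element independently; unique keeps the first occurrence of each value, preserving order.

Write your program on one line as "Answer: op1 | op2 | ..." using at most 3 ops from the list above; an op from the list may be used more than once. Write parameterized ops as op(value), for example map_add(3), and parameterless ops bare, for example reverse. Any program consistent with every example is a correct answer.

sort_desc | filter_odd

Check, running the answer program on each example:
  [22, -36, -7] -> [22, -7, -36] -> [-7]
  [14, 47, -1, -25, 48, -23, 19, 30, 50] -> [50, 48, 47, 30, 19, 14, -1, -23, -25] -> [47, 19, -1, -23, -25]
  [-5, 38, -28, -1] -> [38, -1, -5, -28] -> [-1, -5]
  [-14, -27, 15, 33, 20, 32, 6, -45, 17] -> [33, 32, 20, 17, 15, 6, -14, -27, -45] -> [33, 17, 15, -27, -45]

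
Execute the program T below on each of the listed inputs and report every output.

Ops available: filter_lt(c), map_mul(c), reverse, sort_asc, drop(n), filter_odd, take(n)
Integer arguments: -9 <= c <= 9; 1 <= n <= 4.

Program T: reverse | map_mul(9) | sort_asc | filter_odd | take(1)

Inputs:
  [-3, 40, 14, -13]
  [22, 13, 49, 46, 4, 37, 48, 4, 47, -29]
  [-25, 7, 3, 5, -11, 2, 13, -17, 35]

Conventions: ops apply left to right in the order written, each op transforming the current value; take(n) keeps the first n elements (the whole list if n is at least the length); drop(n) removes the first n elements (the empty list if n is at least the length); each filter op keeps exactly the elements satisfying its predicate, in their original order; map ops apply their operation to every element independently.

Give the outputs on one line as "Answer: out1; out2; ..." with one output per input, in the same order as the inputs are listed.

Execution, op by op:
  [-3, 40, 14, -13] -> [-13, 14, 40, -3] -> [-117, 126, 360, -27] -> [-117, -27, 126, 360] -> [-117, -27] -> [-117]
  [22, 13, 49, 46, 4, 37, 48, 4, 47, -29] -> [-29, 47, 4, 48, 37, 4, 46, 49, 13, 22] -> [-261, 423, 36, 432, 333, 36, 414, 441, 117, 198] -> [-261, 36, 36, 117, 198, 333, 414, 423, 432, 441] -> [-261, 117, 333, 423, 441] -> [-261]
  [-25, 7, 3, 5, -11, 2, 13, -17, 35] -> [35, -17, 13, 2, -11, 5, 3, 7, -25] -> [315, -153, 117, 18, -99, 45, 27, 63, -225] -> [-225, -153, -99, 18, 27, 45, 63, 117, 315] -> [-225, -153, -99, 27, 45, 63, 117, 315] -> [-225]

[-117]; [-261]; [-225]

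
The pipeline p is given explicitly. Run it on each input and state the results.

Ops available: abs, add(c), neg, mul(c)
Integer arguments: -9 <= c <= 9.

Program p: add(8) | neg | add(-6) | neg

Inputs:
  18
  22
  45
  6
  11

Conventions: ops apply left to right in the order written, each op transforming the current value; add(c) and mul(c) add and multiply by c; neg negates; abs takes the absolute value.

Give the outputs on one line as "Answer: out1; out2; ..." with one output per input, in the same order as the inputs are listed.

Execution, op by op:
  18 -> 26 -> -26 -> -32 -> 32
  22 -> 30 -> -30 -> -36 -> 36
  45 -> 53 -> -53 -> -59 -> 59
  6 -> 14 -> -14 -> -20 -> 20
  11 -> 19 -> -19 -> -25 -> 25

32; 36; 59; 20; 25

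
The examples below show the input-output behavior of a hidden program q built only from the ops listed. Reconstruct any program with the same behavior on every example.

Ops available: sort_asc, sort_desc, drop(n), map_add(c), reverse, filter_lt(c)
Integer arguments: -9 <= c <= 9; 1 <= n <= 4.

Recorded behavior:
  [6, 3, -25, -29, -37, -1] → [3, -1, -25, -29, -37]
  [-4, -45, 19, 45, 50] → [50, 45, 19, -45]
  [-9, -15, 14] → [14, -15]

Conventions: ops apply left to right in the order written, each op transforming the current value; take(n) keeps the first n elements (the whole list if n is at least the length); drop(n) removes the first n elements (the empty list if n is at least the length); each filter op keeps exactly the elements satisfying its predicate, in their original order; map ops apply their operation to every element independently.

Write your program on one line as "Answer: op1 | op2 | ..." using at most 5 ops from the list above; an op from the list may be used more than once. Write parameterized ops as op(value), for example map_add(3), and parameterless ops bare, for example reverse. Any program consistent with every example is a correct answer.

drop(1) | map_add(2) | sort_desc | map_add(-2)

Check, running the answer program on each example:
  [6, 3, -25, -29, -37, -1] -> [3, -25, -29, -37, -1] -> [5, -23, -27, -35, 1] -> [5, 1, -23, -27, -35] -> [3, -1, -25, -29, -37]
  [-4, -45, 19, 45, 50] -> [-45, 19, 45, 50] -> [-43, 21, 47, 52] -> [52, 47, 21, -43] -> [50, 45, 19, -45]
  [-9, -15, 14] -> [-15, 14] -> [-13, 16] -> [16, -13] -> [14, -15]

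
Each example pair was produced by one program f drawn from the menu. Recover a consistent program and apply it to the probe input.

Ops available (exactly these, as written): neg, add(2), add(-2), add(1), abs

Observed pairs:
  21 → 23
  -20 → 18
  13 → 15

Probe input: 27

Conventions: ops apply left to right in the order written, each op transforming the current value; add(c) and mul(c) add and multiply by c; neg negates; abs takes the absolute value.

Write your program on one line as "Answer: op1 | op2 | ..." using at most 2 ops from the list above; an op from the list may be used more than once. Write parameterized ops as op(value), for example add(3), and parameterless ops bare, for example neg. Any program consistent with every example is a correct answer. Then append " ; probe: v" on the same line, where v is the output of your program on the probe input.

add(2) | abs ; probe: 29

Check, running the answer program on each example:
  21 -> 23 -> 23
  -20 -> -18 -> 18
  13 -> 15 -> 15
  probe: 27 -> 29 -> 29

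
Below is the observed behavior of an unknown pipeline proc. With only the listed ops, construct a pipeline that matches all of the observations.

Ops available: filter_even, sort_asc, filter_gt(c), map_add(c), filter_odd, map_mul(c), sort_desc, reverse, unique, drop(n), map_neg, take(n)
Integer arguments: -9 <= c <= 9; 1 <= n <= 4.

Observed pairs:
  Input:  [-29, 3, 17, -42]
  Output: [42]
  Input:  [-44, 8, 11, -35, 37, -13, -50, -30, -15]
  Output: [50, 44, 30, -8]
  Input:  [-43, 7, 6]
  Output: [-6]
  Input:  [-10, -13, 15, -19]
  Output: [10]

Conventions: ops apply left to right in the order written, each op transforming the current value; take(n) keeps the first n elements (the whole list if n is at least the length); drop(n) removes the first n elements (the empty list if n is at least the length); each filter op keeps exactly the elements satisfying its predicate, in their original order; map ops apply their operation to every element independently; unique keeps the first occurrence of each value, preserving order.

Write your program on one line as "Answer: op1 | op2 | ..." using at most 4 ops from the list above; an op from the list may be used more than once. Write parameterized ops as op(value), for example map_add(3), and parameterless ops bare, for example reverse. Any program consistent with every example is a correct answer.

filter_even | sort_asc | map_neg

Check, running the answer program on each example:
  [-29, 3, 17, -42] -> [-42] -> [-42] -> [42]
  [-44, 8, 11, -35, 37, -13, -50, -30, -15] -> [-44, 8, -50, -30] -> [-50, -44, -30, 8] -> [50, 44, 30, -8]
  [-43, 7, 6] -> [6] -> [6] -> [-6]
  [-10, -13, 15, -19] -> [-10] -> [-10] -> [10]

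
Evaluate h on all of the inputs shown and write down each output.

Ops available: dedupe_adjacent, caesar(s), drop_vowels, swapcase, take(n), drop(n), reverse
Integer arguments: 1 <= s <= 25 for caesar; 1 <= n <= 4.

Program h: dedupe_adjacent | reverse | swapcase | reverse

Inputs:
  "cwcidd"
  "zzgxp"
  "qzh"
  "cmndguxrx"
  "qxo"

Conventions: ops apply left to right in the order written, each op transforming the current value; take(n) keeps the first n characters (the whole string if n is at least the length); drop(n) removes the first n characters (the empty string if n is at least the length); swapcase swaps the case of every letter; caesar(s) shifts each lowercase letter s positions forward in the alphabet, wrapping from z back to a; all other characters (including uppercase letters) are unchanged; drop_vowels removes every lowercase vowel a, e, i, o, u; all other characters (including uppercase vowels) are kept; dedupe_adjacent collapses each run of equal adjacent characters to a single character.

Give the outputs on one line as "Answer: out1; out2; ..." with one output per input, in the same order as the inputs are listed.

"CWCID"; "ZGXP"; "QZH"; "CMNDGUXRX"; "QXO"

Execution, op by op:
  "cwcidd" -> "cwcid" -> "dicwc" -> "DICWC" -> "CWCID"
  "zzgxp" -> "zgxp" -> "pxgz" -> "PXGZ" -> "ZGXP"
  "qzh" -> "qzh" -> "hzq" -> "HZQ" -> "QZH"
  "cmndguxrx" -> "cmndguxrx" -> "xrxugdnmc" -> "XRXUGDNMC" -> "CMNDGUXRX"
  "qxo" -> "qxo" -> "oxq" -> "OXQ" -> "QXO"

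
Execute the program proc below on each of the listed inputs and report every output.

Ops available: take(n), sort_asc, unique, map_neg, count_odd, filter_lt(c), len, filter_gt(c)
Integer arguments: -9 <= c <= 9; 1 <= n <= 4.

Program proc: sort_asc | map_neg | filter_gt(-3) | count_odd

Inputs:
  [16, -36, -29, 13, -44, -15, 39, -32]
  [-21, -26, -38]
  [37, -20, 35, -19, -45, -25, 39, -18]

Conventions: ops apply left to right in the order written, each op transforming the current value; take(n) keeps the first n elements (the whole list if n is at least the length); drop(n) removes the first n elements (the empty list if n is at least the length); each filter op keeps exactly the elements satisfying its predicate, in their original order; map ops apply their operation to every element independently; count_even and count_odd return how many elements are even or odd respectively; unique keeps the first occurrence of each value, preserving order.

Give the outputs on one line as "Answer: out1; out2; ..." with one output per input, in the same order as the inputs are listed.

Execution, op by op:
  [16, -36, -29, 13, -44, -15, 39, -32] -> [-44, -36, -32, -29, -15, 13, 16, 39] -> [44, 36, 32, 29, 15, -13, -16, -39] -> [44, 36, 32, 29, 15] -> 2
  [-21, -26, -38] -> [-38, -26, -21] -> [38, 26, 21] -> [38, 26, 21] -> 1
  [37, -20, 35, -19, -45, -25, 39, -18] -> [-45, -25, -20, -19, -18, 35, 37, 39] -> [45, 25, 20, 19, 18, -35, -37, -39] -> [45, 25, 20, 19, 18] -> 3

2; 1; 3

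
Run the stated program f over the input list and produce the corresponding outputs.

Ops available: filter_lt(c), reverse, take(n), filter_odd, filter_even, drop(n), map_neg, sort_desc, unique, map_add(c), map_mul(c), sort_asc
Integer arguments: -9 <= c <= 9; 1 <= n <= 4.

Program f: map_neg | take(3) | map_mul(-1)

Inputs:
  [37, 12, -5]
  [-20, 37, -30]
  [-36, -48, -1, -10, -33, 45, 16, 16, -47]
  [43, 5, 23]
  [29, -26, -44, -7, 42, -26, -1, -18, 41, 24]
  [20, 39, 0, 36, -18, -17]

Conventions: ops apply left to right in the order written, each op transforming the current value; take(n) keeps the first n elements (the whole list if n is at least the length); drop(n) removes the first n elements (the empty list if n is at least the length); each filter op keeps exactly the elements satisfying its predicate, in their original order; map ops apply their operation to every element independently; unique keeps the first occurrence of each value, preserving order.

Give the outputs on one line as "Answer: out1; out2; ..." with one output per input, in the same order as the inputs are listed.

[37, 12, -5]; [-20, 37, -30]; [-36, -48, -1]; [43, 5, 23]; [29, -26, -44]; [20, 39, 0]

Execution, op by op:
  [37, 12, -5] -> [-37, -12, 5] -> [-37, -12, 5] -> [37, 12, -5]
  [-20, 37, -30] -> [20, -37, 30] -> [20, -37, 30] -> [-20, 37, -30]
  [-36, -48, -1, -10, -33, 45, 16, 16, -47] -> [36, 48, 1, 10, 33, -45, -16, -16, 47] -> [36, 48, 1] -> [-36, -48, -1]
  [43, 5, 23] -> [-43, -5, -23] -> [-43, -5, -23] -> [43, 5, 23]
  [29, -26, -44, -7, 42, -26, -1, -18, 41, 24] -> [-29, 26, 44, 7, -42, 26, 1, 18, -41, -24] -> [-29, 26, 44] -> [29, -26, -44]
  [20, 39, 0, 36, -18, -17] -> [-20, -39, 0, -36, 18, 17] -> [-20, -39, 0] -> [20, 39, 0]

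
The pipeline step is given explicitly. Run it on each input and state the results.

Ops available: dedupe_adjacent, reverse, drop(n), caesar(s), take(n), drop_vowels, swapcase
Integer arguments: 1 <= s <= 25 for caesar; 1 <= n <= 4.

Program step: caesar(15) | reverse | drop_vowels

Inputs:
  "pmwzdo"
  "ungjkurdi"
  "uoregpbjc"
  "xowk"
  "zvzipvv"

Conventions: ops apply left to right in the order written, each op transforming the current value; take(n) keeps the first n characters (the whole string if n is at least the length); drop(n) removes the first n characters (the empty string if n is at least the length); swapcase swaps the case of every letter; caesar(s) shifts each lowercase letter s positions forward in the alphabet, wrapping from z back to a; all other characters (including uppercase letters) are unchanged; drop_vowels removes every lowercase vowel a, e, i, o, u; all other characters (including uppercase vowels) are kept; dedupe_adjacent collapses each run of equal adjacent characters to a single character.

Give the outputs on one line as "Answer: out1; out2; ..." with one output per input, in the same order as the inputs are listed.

Execution, op by op:
  "pmwzdo" -> "eblosd" -> "dsolbe" -> "dslb"
  "ungjkurdi" -> "jcvyzjgsx" -> "xsgjzyvcj" -> "xsgjzyvcj"
  "uoregpbjc" -> "jdgtveqyr" -> "ryqevtgdj" -> "ryqvtgdj"
  "xowk" -> "mdlz" -> "zldm" -> "zldm"
  "zvzipvv" -> "okoxekk" -> "kkexoko" -> "kkxk"

"dslb"; "xsgjzyvcj"; "ryqvtgdj"; "zldm"; "kkxk"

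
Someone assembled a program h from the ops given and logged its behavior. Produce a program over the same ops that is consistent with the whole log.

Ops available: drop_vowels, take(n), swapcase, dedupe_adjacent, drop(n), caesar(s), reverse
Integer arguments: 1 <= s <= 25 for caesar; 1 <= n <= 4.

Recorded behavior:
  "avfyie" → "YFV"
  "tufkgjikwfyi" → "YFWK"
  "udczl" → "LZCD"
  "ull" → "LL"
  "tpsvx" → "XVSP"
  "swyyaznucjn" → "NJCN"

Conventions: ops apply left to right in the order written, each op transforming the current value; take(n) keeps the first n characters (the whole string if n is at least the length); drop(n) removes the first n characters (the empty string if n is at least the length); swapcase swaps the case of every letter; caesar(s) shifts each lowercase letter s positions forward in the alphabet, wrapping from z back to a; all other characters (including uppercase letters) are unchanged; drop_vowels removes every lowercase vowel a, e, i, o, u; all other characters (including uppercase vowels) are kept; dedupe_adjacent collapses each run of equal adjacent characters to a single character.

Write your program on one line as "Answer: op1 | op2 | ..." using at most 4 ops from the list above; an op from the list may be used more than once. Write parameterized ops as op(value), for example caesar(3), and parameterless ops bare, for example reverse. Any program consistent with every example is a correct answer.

reverse | drop_vowels | take(4) | swapcase

Check, running the answer program on each example:
  "avfyie" -> "eiyfva" -> "yfv" -> "yfv" -> "YFV"
  "tufkgjikwfyi" -> "iyfwkijgkfut" -> "yfwkjgkft" -> "yfwk" -> "YFWK"
  "udczl" -> "lzcdu" -> "lzcd" -> "lzcd" -> "LZCD"
  "ull" -> "llu" -> "ll" -> "ll" -> "LL"
  "tpsvx" -> "xvspt" -> "xvspt" -> "xvsp" -> "XVSP"
  "swyyaznucjn" -> "njcunzayyws" -> "njcnzyyws" -> "njcn" -> "NJCN"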